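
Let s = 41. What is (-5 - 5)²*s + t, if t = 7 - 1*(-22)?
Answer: 4129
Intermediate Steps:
t = 29 (t = 7 + 22 = 29)
(-5 - 5)²*s + t = (-5 - 5)²*41 + 29 = (-10)²*41 + 29 = 100*41 + 29 = 4100 + 29 = 4129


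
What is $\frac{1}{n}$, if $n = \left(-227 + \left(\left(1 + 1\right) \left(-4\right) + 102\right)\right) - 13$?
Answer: $- \frac{1}{146} \approx -0.0068493$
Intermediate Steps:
$n = -146$ ($n = \left(-227 + \left(2 \left(-4\right) + 102\right)\right) - 13 = \left(-227 + \left(-8 + 102\right)\right) - 13 = \left(-227 + 94\right) - 13 = -133 - 13 = -146$)
$\frac{1}{n} = \frac{1}{-146} = - \frac{1}{146}$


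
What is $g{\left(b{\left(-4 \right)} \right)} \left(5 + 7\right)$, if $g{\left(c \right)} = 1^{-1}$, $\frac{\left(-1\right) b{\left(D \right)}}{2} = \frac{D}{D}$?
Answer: $12$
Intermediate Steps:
$b{\left(D \right)} = -2$ ($b{\left(D \right)} = - 2 \frac{D}{D} = \left(-2\right) 1 = -2$)
$g{\left(c \right)} = 1$
$g{\left(b{\left(-4 \right)} \right)} \left(5 + 7\right) = 1 \left(5 + 7\right) = 1 \cdot 12 = 12$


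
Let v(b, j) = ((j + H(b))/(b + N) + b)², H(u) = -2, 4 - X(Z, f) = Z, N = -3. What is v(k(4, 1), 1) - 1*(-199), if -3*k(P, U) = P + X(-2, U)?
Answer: 679312/3249 ≈ 209.08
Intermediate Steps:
X(Z, f) = 4 - Z
k(P, U) = -2 - P/3 (k(P, U) = -(P + (4 - 1*(-2)))/3 = -(P + (4 + 2))/3 = -(P + 6)/3 = -(6 + P)/3 = -2 - P/3)
v(b, j) = (b + (-2 + j)/(-3 + b))² (v(b, j) = ((j - 2)/(b - 3) + b)² = ((-2 + j)/(-3 + b) + b)² = (b + (-2 + j)/(-3 + b))²)
v(k(4, 1), 1) - 1*(-199) = (-2 + 1 + (-2 - ⅓*4)² - 3*(-2 - ⅓*4))²/(-3 + (-2 - ⅓*4))² - 1*(-199) = (-2 + 1 + (-2 - 4/3)² - 3*(-2 - 4/3))²/(-3 + (-2 - 4/3))² + 199 = (-2 + 1 + (-10/3)² - 3*(-10/3))²/(-3 - 10/3)² + 199 = (-2 + 1 + 100/9 + 10)²/(-19/3)² + 199 = 9*(181/9)²/361 + 199 = (9/361)*(32761/81) + 199 = 32761/3249 + 199 = 679312/3249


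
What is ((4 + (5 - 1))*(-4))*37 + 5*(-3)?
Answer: -1199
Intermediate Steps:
((4 + (5 - 1))*(-4))*37 + 5*(-3) = ((4 + 4)*(-4))*37 - 15 = (8*(-4))*37 - 15 = -32*37 - 15 = -1184 - 15 = -1199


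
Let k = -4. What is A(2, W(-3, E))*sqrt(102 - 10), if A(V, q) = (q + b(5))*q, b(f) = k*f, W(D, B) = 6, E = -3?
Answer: -168*sqrt(23) ≈ -805.70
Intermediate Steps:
b(f) = -4*f
A(V, q) = q*(-20 + q) (A(V, q) = (q - 4*5)*q = (q - 20)*q = (-20 + q)*q = q*(-20 + q))
A(2, W(-3, E))*sqrt(102 - 10) = (6*(-20 + 6))*sqrt(102 - 10) = (6*(-14))*sqrt(92) = -168*sqrt(23)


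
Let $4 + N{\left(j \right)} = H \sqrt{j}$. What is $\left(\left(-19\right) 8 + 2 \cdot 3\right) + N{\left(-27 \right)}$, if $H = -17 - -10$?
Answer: $-150 - 21 i \sqrt{3} \approx -150.0 - 36.373 i$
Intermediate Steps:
$H = -7$ ($H = -17 + 10 = -7$)
$N{\left(j \right)} = -4 - 7 \sqrt{j}$
$\left(\left(-19\right) 8 + 2 \cdot 3\right) + N{\left(-27 \right)} = \left(\left(-19\right) 8 + 2 \cdot 3\right) - \left(4 + 7 \sqrt{-27}\right) = \left(-152 + 6\right) - \left(4 + 7 \cdot 3 i \sqrt{3}\right) = -146 - \left(4 + 21 i \sqrt{3}\right) = -150 - 21 i \sqrt{3}$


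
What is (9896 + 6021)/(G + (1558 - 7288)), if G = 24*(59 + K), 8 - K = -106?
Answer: -15917/1578 ≈ -10.087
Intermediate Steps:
K = 114 (K = 8 - 1*(-106) = 8 + 106 = 114)
G = 4152 (G = 24*(59 + 114) = 24*173 = 4152)
(9896 + 6021)/(G + (1558 - 7288)) = (9896 + 6021)/(4152 + (1558 - 7288)) = 15917/(4152 - 5730) = 15917/(-1578) = 15917*(-1/1578) = -15917/1578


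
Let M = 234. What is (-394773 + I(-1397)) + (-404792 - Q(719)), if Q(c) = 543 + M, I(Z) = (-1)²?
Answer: -800341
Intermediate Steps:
I(Z) = 1
Q(c) = 777 (Q(c) = 543 + 234 = 777)
(-394773 + I(-1397)) + (-404792 - Q(719)) = (-394773 + 1) + (-404792 - 1*777) = -394772 + (-404792 - 777) = -394772 - 405569 = -800341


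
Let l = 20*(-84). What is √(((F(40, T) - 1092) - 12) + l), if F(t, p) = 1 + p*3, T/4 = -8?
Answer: I*√2879 ≈ 53.656*I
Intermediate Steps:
T = -32 (T = 4*(-8) = -32)
F(t, p) = 1 + 3*p
l = -1680
√(((F(40, T) - 1092) - 12) + l) = √((((1 + 3*(-32)) - 1092) - 12) - 1680) = √((((1 - 96) - 1092) - 12) - 1680) = √(((-95 - 1092) - 12) - 1680) = √((-1187 - 12) - 1680) = √(-1199 - 1680) = √(-2879) = I*√2879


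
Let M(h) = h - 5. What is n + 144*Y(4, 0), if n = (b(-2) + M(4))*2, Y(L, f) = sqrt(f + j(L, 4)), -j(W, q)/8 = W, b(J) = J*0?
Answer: -2 + 576*I*sqrt(2) ≈ -2.0 + 814.59*I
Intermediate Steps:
M(h) = -5 + h
b(J) = 0
j(W, q) = -8*W
Y(L, f) = sqrt(f - 8*L)
n = -2 (n = (0 + (-5 + 4))*2 = (0 - 1)*2 = -1*2 = -2)
n + 144*Y(4, 0) = -2 + 144*sqrt(0 - 8*4) = -2 + 144*sqrt(0 - 32) = -2 + 144*sqrt(-32) = -2 + 144*(4*I*sqrt(2)) = -2 + 576*I*sqrt(2)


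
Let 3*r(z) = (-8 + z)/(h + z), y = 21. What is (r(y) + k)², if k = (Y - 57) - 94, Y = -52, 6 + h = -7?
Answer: 23609881/576 ≈ 40989.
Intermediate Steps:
h = -13 (h = -6 - 7 = -13)
r(z) = (-8 + z)/(3*(-13 + z)) (r(z) = ((-8 + z)/(-13 + z))/3 = (-8 + z)/(3*(-13 + z)))
k = -203 (k = (-52 - 57) - 94 = -109 - 94 = -203)
(r(y) + k)² = ((-8 + 21)/(3*(-13 + 21)) - 203)² = ((⅓)*13/8 - 203)² = ((⅓)*(⅛)*13 - 203)² = (13/24 - 203)² = (-4859/24)² = 23609881/576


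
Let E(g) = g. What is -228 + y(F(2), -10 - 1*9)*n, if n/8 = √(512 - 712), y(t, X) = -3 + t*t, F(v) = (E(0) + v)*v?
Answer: -228 + 1040*I*√2 ≈ -228.0 + 1470.8*I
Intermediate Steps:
F(v) = v² (F(v) = (0 + v)*v = v*v = v²)
y(t, X) = -3 + t²
n = 80*I*√2 (n = 8*√(512 - 712) = 8*√(-200) = 8*(10*I*√2) = 80*I*√2 ≈ 113.14*I)
-228 + y(F(2), -10 - 1*9)*n = -228 + (-3 + (2²)²)*(80*I*√2) = -228 + (-3 + 4²)*(80*I*√2) = -228 + (-3 + 16)*(80*I*√2) = -228 + 13*(80*I*√2) = -228 + 1040*I*√2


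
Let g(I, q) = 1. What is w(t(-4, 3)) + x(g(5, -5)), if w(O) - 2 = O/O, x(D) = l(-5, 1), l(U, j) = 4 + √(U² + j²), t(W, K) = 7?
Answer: 7 + √26 ≈ 12.099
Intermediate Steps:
x(D) = 4 + √26 (x(D) = 4 + √((-5)² + 1²) = 4 + √(25 + 1) = 4 + √26)
w(O) = 3 (w(O) = 2 + O/O = 2 + 1 = 3)
w(t(-4, 3)) + x(g(5, -5)) = 3 + (4 + √26) = 7 + √26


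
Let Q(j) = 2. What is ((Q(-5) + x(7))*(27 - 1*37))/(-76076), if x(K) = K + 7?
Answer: 40/19019 ≈ 0.0021032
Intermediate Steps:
x(K) = 7 + K
((Q(-5) + x(7))*(27 - 1*37))/(-76076) = ((2 + (7 + 7))*(27 - 1*37))/(-76076) = ((2 + 14)*(27 - 37))*(-1/76076) = (16*(-10))*(-1/76076) = -160*(-1/76076) = 40/19019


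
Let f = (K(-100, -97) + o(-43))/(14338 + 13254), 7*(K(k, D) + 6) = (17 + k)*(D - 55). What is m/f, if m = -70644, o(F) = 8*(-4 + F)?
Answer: -2274077456/1657 ≈ -1.3724e+6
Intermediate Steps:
K(k, D) = -6 + (-55 + D)*(17 + k)/7 (K(k, D) = -6 + ((17 + k)*(D - 55))/7 = -6 + ((17 + k)*(-55 + D))/7 = -6 + ((-55 + D)*(17 + k))/7 = -6 + (-55 + D)*(17 + k)/7)
o(F) = -32 + 8*F
f = 4971/96572 (f = ((-977/7 - 55/7*(-100) + (17/7)*(-97) + (⅐)*(-97)*(-100)) + (-32 + 8*(-43)))/(14338 + 13254) = ((-977/7 + 5500/7 - 1649/7 + 9700/7) + (-32 - 344))/27592 = (12574/7 - 376)*(1/27592) = (9942/7)*(1/27592) = 4971/96572 ≈ 0.051475)
m/f = -70644/4971/96572 = -70644*96572/4971 = -2274077456/1657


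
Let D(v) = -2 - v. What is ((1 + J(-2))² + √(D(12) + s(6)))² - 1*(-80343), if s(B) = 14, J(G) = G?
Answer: 80344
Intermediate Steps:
((1 + J(-2))² + √(D(12) + s(6)))² - 1*(-80343) = ((1 - 2)² + √((-2 - 1*12) + 14))² - 1*(-80343) = ((-1)² + √((-2 - 12) + 14))² + 80343 = (1 + √(-14 + 14))² + 80343 = (1 + √0)² + 80343 = (1 + 0)² + 80343 = 1² + 80343 = 1 + 80343 = 80344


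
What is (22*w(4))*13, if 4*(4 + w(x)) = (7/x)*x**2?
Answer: 858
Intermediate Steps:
w(x) = -4 + 7*x/4 (w(x) = -4 + ((7/x)*x**2)/4 = -4 + (7*x)/4 = -4 + 7*x/4)
(22*w(4))*13 = (22*(-4 + (7/4)*4))*13 = (22*(-4 + 7))*13 = (22*3)*13 = 66*13 = 858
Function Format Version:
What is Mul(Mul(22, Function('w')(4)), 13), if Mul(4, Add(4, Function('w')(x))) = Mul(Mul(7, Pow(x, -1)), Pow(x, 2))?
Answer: 858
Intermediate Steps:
Function('w')(x) = Add(-4, Mul(Rational(7, 4), x)) (Function('w')(x) = Add(-4, Mul(Rational(1, 4), Mul(Mul(7, Pow(x, -1)), Pow(x, 2)))) = Add(-4, Mul(Rational(1, 4), Mul(7, x))) = Add(-4, Mul(Rational(7, 4), x)))
Mul(Mul(22, Function('w')(4)), 13) = Mul(Mul(22, Add(-4, Mul(Rational(7, 4), 4))), 13) = Mul(Mul(22, Add(-4, 7)), 13) = Mul(Mul(22, 3), 13) = Mul(66, 13) = 858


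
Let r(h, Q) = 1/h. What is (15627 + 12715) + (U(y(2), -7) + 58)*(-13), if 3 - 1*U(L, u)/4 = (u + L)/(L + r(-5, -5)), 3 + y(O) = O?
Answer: 83336/3 ≈ 27779.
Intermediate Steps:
y(O) = -3 + O
U(L, u) = 12 - 4*(L + u)/(-⅕ + L) (U(L, u) = 12 - 4*(u + L)/(L + 1/(-5)) = 12 - 4*(L + u)/(L - ⅕) = 12 - 4*(L + u)/(-⅕ + L))
(15627 + 12715) + (U(y(2), -7) + 58)*(-13) = (15627 + 12715) + (4*(-3 - 5*(-7) + 10*(-3 + 2))/(-1 + 5*(-3 + 2)) + 58)*(-13) = 28342 + (4*(-3 + 35 + 10*(-1))/(-1 + 5*(-1)) + 58)*(-13) = 28342 + (4*(-3 + 35 - 10)/(-1 - 5) + 58)*(-13) = 28342 + (4*22/(-6) + 58)*(-13) = 28342 + (4*(-⅙)*22 + 58)*(-13) = 28342 + (-44/3 + 58)*(-13) = 28342 + (130/3)*(-13) = 28342 - 1690/3 = 83336/3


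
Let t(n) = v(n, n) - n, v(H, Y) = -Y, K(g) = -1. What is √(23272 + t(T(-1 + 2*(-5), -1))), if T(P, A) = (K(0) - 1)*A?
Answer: 2*√5817 ≈ 152.54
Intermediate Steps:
T(P, A) = -2*A (T(P, A) = (-1 - 1)*A = -2*A)
t(n) = -2*n (t(n) = -n - n = -2*n)
√(23272 + t(T(-1 + 2*(-5), -1))) = √(23272 - (-4)*(-1)) = √(23272 - 2*2) = √(23272 - 4) = √23268 = 2*√5817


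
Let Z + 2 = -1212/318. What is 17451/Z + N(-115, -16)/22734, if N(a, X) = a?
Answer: -1501912873/500148 ≈ -3002.9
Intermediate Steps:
Z = -308/53 (Z = -2 - 1212/318 = -2 - 1212*1/318 = -2 - 202/53 = -308/53 ≈ -5.8113)
17451/Z + N(-115, -16)/22734 = 17451/(-308/53) - 115/22734 = 17451*(-53/308) - 115*1/22734 = -132129/44 - 115/22734 = -1501912873/500148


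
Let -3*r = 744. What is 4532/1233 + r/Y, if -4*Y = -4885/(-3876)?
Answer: 4763013956/6023205 ≈ 790.78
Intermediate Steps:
Y = -4885/15504 (Y = -(-4885)/(4*(-3876)) = -(-4885)*(-1)/(4*3876) = -¼*4885/3876 = -4885/15504 ≈ -0.31508)
r = -248 (r = -⅓*744 = -248)
4532/1233 + r/Y = 4532/1233 - 248/(-4885/15504) = 4532*(1/1233) - 248*(-15504/4885) = 4532/1233 + 3844992/4885 = 4763013956/6023205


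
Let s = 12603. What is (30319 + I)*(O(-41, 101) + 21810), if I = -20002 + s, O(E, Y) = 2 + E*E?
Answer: 538459560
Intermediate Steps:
O(E, Y) = 2 + E**2
I = -7399 (I = -20002 + 12603 = -7399)
(30319 + I)*(O(-41, 101) + 21810) = (30319 - 7399)*((2 + (-41)**2) + 21810) = 22920*((2 + 1681) + 21810) = 22920*(1683 + 21810) = 22920*23493 = 538459560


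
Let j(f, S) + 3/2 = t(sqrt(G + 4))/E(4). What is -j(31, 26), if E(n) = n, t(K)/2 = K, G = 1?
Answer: 3/2 - sqrt(5)/2 ≈ 0.38197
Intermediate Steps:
t(K) = 2*K
j(f, S) = -3/2 + sqrt(5)/2 (j(f, S) = -3/2 + (2*sqrt(1 + 4))/4 = -3/2 + (2*sqrt(5))*(1/4) = -3/2 + sqrt(5)/2)
-j(31, 26) = -(-3/2 + sqrt(5)/2) = 3/2 - sqrt(5)/2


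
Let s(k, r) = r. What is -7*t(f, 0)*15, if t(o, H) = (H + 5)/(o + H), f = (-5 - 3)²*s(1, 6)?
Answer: -175/128 ≈ -1.3672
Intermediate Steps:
f = 384 (f = (-5 - 3)²*6 = (-8)²*6 = 64*6 = 384)
t(o, H) = (5 + H)/(H + o)
-7*t(f, 0)*15 = -7*(5 + 0)/(0 + 384)*15 = -7*5/384*15 = -35/384*15 = -175/128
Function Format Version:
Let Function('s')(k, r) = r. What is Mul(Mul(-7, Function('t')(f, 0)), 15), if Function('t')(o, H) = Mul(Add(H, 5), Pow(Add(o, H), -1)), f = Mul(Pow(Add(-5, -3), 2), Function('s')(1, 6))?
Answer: Rational(-175, 128) ≈ -1.3672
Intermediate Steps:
f = 384 (f = Mul(Pow(Add(-5, -3), 2), 6) = Mul(Pow(-8, 2), 6) = Mul(64, 6) = 384)
Function('t')(o, H) = Mul(Pow(Add(H, o), -1), Add(5, H)) (Function('t')(o, H) = Mul(Add(5, H), Pow(Add(H, o), -1)) = Mul(Pow(Add(H, o), -1), Add(5, H)))
Mul(Mul(-7, Function('t')(f, 0)), 15) = Mul(Mul(-7, Mul(Pow(Add(0, 384), -1), Add(5, 0))), 15) = Mul(Mul(-7, Mul(Pow(384, -1), 5)), 15) = Mul(Mul(-7, Mul(Rational(1, 384), 5)), 15) = Mul(Mul(-7, Rational(5, 384)), 15) = Mul(Rational(-35, 384), 15) = Rational(-175, 128)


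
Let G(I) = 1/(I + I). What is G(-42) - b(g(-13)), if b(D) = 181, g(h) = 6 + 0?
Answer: -15205/84 ≈ -181.01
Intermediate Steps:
g(h) = 6
G(I) = 1/(2*I)
G(-42) - b(g(-13)) = (½)/(-42) - 1*181 = (½)*(-1/42) - 181 = -1/84 - 181 = -15205/84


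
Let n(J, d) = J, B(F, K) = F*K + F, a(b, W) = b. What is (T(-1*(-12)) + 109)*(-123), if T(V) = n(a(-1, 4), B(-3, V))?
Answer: -13284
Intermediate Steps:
B(F, K) = F + F*K
T(V) = -1
(T(-1*(-12)) + 109)*(-123) = (-1 + 109)*(-123) = 108*(-123) = -13284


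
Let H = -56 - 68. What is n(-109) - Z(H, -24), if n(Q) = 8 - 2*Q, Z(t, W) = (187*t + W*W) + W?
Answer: 22862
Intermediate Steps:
H = -124
Z(t, W) = W + W² + 187*t (Z(t, W) = (187*t + W²) + W = (W² + 187*t) + W = W + W² + 187*t)
n(-109) - Z(H, -24) = (8 - 2*(-109)) - (-24 + (-24)² + 187*(-124)) = (8 + 218) - (-24 + 576 - 23188) = 226 - 1*(-22636) = 226 + 22636 = 22862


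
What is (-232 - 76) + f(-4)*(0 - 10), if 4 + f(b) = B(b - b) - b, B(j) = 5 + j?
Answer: -358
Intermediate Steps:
f(b) = 1 - b (f(b) = -4 + ((5 + (b - b)) - b) = -4 + ((5 + 0) - b) = -4 + (5 - b) = 1 - b)
(-232 - 76) + f(-4)*(0 - 10) = (-232 - 76) + (1 - 1*(-4))*(0 - 10) = -308 + (1 + 4)*(-10) = -308 + 5*(-10) = -308 - 50 = -358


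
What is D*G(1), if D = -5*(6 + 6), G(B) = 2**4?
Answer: -960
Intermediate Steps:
G(B) = 16
D = -60 (D = -5*12 = -60)
D*G(1) = -60*16 = -960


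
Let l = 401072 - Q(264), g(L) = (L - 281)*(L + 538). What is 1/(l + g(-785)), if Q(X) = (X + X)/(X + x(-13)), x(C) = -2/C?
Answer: 1717/1140726726 ≈ 1.5052e-6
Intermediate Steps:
Q(X) = 2*X/(2/13 + X) (Q(X) = (X + X)/(X - 2/(-13)) = (2*X)/(X - 2*(-1/13)) = (2*X)/(X + 2/13) = (2*X)/(2/13 + X) = 2*X/(2/13 + X))
g(L) = (-281 + L)*(538 + L)
l = 688637192/1717 (l = 401072 - 26*264/(2 + 13*264) = 401072 - 26*264/(2 + 3432) = 401072 - 26*264/3434 = 401072 - 1*3432/1717 = 401072 - 3432/1717 = 688637192/1717 ≈ 4.0107e+5)
1/(l + g(-785)) = 1/(688637192/1717 + (-151178 + (-785)² + 257*(-785))) = 1/(688637192/1717 + (-151178 + 616225 - 201745)) = 1/(688637192/1717 + 263302) = 1/(1140726726/1717) = 1717/1140726726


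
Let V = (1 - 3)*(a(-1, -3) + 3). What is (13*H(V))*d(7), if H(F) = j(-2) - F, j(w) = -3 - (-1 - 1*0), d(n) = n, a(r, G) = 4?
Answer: 1092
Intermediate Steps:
j(w) = -2 (j(w) = -3 - (-1 + 0) = -3 - 1*(-1) = -3 + 1 = -2)
V = -14 (V = (1 - 3)*(4 + 3) = -2*7 = -14)
H(F) = -2 - F
(13*H(V))*d(7) = (13*(-2 - 1*(-14)))*7 = (13*(-2 + 14))*7 = (13*12)*7 = 156*7 = 1092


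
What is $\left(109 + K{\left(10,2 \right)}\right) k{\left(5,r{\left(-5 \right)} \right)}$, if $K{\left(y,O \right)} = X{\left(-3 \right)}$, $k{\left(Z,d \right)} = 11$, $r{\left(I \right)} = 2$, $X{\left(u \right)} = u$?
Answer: $1166$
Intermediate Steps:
$K{\left(y,O \right)} = -3$
$\left(109 + K{\left(10,2 \right)}\right) k{\left(5,r{\left(-5 \right)} \right)} = \left(109 - 3\right) 11 = 106 \cdot 11 = 1166$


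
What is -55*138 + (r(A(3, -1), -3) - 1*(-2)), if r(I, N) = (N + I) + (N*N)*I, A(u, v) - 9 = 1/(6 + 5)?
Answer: -82501/11 ≈ -7500.1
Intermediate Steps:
A(u, v) = 100/11 (A(u, v) = 9 + 1/(6 + 5) = 9 + 1/11 = 100/11)
r(I, N) = I + N + I*N² (r(I, N) = (I + N) + N²*I = (I + N) + I*N² = I + N + I*N²)
-55*138 + (r(A(3, -1), -3) - 1*(-2)) = -55*138 + ((100/11 - 3 + (100/11)*(-3)²) - 1*(-2)) = -7590 + ((100/11 - 3 + (100/11)*9) + 2) = -7590 + ((100/11 - 3 + 900/11) + 2) = -7590 + (967/11 + 2) = -7590 + 989/11 = -82501/11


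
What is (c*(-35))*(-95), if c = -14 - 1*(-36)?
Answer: 73150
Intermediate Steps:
c = 22 (c = -14 + 36 = 22)
(c*(-35))*(-95) = (22*(-35))*(-95) = -770*(-95) = 73150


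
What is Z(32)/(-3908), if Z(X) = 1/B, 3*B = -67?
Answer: 3/261836 ≈ 1.1458e-5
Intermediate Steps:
B = -67/3 (B = (1/3)*(-67) = -67/3 ≈ -22.333)
Z(X) = -3/67 (Z(X) = 1/(-67/3) = -3/67)
Z(32)/(-3908) = -3/67/(-3908) = -3/67*(-1/3908) = 3/261836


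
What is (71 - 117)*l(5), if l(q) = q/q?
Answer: -46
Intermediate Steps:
l(q) = 1
(71 - 117)*l(5) = (71 - 117)*1 = -46*1 = -46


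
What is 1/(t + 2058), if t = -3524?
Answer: -1/1466 ≈ -0.00068213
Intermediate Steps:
1/(t + 2058) = 1/(-3524 + 2058) = 1/(-1466) = -1/1466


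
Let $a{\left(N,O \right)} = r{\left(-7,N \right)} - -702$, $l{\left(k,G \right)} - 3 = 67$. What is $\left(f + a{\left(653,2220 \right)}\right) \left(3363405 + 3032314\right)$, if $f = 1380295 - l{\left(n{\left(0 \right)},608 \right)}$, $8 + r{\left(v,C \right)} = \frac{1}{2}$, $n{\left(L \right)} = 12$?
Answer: $\frac{17663946167241}{2} \approx 8.832 \cdot 10^{12}$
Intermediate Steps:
$r{\left(v,C \right)} = - \frac{15}{2}$ ($r{\left(v,C \right)} = -8 + \frac{1}{2} = - \frac{15}{2}$)
$l{\left(k,G \right)} = 70$ ($l{\left(k,G \right)} = 3 + 67 = 70$)
$a{\left(N,O \right)} = \frac{1389}{2}$ ($a{\left(N,O \right)} = - \frac{15}{2} - -702 = - \frac{15}{2} + 702 = \frac{1389}{2}$)
$f = 1380225$ ($f = 1380295 - 70 = 1380225$)
$\left(f + a{\left(653,2220 \right)}\right) \left(3363405 + 3032314\right) = \left(1380225 + \frac{1389}{2}\right) \left(3363405 + 3032314\right) = \frac{2761839}{2} \cdot 6395719 = \frac{17663946167241}{2}$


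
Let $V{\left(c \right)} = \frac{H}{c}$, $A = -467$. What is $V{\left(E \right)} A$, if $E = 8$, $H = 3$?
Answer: $- \frac{1401}{8} \approx -175.13$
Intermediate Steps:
$V{\left(c \right)} = \frac{3}{c}$
$V{\left(E \right)} A = \frac{3}{8} \left(-467\right) = - \frac{1401}{8}$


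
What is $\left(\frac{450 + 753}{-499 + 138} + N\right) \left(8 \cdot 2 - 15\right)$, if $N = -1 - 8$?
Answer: $- \frac{4452}{361} \approx -12.332$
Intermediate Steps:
$N = -9$ ($N = -1 - 8 = -9$)
$\left(\frac{450 + 753}{-499 + 138} + N\right) \left(8 \cdot 2 - 15\right) = \left(\frac{450 + 753}{-499 + 138} - 9\right) \left(8 \cdot 2 - 15\right) = \left(\frac{1203}{-361} - 9\right) \left(16 - 15\right) = \left(1203 \left(- \frac{1}{361}\right) - 9\right) 1 = \left(- \frac{1203}{361} - 9\right) 1 = \left(- \frac{4452}{361}\right) 1 = - \frac{4452}{361}$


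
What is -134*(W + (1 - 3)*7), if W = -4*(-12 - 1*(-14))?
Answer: 2948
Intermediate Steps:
W = -8 (W = -4*(-12 + 14) = -4*2 = -8)
-134*(W + (1 - 3)*7) = -134*(-8 + (1 - 3)*7) = -134*(-8 - 2*7) = -134*(-8 - 14) = -134*(-22) = 2948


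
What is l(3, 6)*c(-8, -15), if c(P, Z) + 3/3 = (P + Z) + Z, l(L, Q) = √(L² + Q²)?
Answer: -117*√5 ≈ -261.62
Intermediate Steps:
c(P, Z) = -1 + P + 2*Z (c(P, Z) = -1 + ((P + Z) + Z) = -1 + (P + 2*Z) = -1 + P + 2*Z)
l(3, 6)*c(-8, -15) = √(3² + 6²)*(-1 - 8 + 2*(-15)) = √(9 + 36)*(-1 - 8 - 30) = √45*(-39) = (3*√5)*(-39) = -117*√5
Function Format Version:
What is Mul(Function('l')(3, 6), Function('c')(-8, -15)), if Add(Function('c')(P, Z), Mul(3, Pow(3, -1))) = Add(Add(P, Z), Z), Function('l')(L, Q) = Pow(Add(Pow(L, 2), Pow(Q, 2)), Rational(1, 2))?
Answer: Mul(-117, Pow(5, Rational(1, 2))) ≈ -261.62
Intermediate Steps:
Function('c')(P, Z) = Add(-1, P, Mul(2, Z)) (Function('c')(P, Z) = Add(-1, Add(Add(P, Z), Z)) = Add(-1, Add(P, Mul(2, Z))) = Add(-1, P, Mul(2, Z)))
Mul(Function('l')(3, 6), Function('c')(-8, -15)) = Mul(Pow(Add(Pow(3, 2), Pow(6, 2)), Rational(1, 2)), Add(-1, -8, Mul(2, -15))) = Mul(Pow(Add(9, 36), Rational(1, 2)), Add(-1, -8, -30)) = Mul(Pow(45, Rational(1, 2)), -39) = Mul(Mul(3, Pow(5, Rational(1, 2))), -39) = Mul(-117, Pow(5, Rational(1, 2)))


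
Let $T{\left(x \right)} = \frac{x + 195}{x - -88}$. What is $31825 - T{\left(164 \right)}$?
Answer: $\frac{8019541}{252} \approx 31824.0$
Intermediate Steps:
$T{\left(x \right)} = \frac{195 + x}{88 + x}$ ($T{\left(x \right)} = \frac{195 + x}{x + 88} = \frac{195 + x}{88 + x}$)
$31825 - T{\left(164 \right)} = 31825 - \frac{195 + 164}{88 + 164} = 31825 - \frac{1}{252} \cdot 359 = 31825 - \frac{359}{252} = \frac{8019541}{252}$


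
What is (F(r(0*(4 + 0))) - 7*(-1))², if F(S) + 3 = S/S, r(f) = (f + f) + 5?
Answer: 25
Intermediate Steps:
r(f) = 5 + 2*f (r(f) = 2*f + 5 = 5 + 2*f)
F(S) = -2 (F(S) = -3 + S/S = -3 + 1 = -2)
(F(r(0*(4 + 0))) - 7*(-1))² = (-2 - 7*(-1))² = (-2 + 7)² = 5² = 25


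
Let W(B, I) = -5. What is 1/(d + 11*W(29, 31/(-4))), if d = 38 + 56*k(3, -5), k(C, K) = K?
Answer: -1/297 ≈ -0.0033670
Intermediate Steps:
d = -242 (d = 38 + 56*(-5) = 38 - 280 = -242)
1/(d + 11*W(29, 31/(-4))) = 1/(-242 + 11*(-5)) = 1/(-242 - 55) = 1/(-297) = -1/297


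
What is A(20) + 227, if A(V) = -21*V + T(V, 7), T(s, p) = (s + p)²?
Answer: 536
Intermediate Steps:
T(s, p) = (p + s)²
A(V) = (7 + V)² - 21*V (A(V) = -21*V + (7 + V)² = (7 + V)² - 21*V)
A(20) + 227 = ((7 + 20)² - 21*20) + 227 = (27² - 420) + 227 = (729 - 420) + 227 = 309 + 227 = 536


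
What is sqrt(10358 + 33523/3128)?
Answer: sqrt(25362877354)/1564 ≈ 101.83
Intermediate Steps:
sqrt(10358 + 33523/3128) = sqrt(32433347/3128) = sqrt(25362877354)/1564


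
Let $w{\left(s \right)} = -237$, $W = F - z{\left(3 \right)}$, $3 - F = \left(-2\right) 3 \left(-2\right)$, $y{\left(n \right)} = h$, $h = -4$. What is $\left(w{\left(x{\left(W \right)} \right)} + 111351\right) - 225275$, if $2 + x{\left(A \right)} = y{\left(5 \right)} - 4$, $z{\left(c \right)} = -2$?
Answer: $-114161$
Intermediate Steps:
$y{\left(n \right)} = -4$
$F = -9$ ($F = 3 - \left(-2\right) 3 \left(-2\right) = 3 - \left(-6\right) \left(-2\right) = 3 - 12 = -9$)
$W = -7$ ($W = -9 - -2 = -9 + 2 = -7$)
$x{\left(A \right)} = -10$ ($x{\left(A \right)} = -2 - 8 = -10$)
$\left(w{\left(x{\left(W \right)} \right)} + 111351\right) - 225275 = \left(-237 + 111351\right) - 225275 = 111114 - 225275 = -114161$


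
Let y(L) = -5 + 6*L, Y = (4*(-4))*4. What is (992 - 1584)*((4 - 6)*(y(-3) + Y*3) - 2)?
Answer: -253376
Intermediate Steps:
Y = -64 (Y = -16*4 = -64)
(992 - 1584)*((4 - 6)*(y(-3) + Y*3) - 2) = (992 - 1584)*((4 - 6)*((-5 + 6*(-3)) - 64*3) - 2) = -592*(-2*((-5 - 18) - 192) - 2) = -592*(-2*(-23 - 192) - 2) = -592*(-2*(-215) - 2) = -592*(430 - 2) = -592*428 = -253376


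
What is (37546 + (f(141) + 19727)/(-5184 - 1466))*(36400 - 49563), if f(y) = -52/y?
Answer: -92673378706507/187530 ≈ -4.9418e+8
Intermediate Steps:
(37546 + (f(141) + 19727)/(-5184 - 1466))*(36400 - 49563) = (37546 + (-52/141 + 19727)/(-5184 - 1466))*(36400 - 49563) = (37546 + (-52*1/141 + 19727)/(-6650))*(-13163) = (37546 + (-52/141 + 19727)*(-1/6650))*(-13163) = (37546 + (2781455/141)*(-1/6650))*(-13163) = (37546 - 556291/187530)*(-13163) = (7040445089/187530)*(-13163) = -92673378706507/187530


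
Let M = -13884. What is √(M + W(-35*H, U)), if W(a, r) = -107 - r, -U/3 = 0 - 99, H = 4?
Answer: 4*I*√893 ≈ 119.53*I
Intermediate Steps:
U = 297 (U = -3*(0 - 99) = -3*(-99) = 297)
√(M + W(-35*H, U)) = √(-13884 + (-107 - 1*297)) = √(-13884 + (-107 - 297)) = √(-13884 - 404) = √(-14288) = 4*I*√893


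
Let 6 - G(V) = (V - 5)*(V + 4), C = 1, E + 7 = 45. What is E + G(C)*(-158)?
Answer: -4070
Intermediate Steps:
E = 38 (E = -7 + 45 = 38)
G(V) = 6 - (-5 + V)*(4 + V) (G(V) = 6 - (V - 5)*(V + 4) = 6 - (-5 + V)*(4 + V))
E + G(C)*(-158) = 38 + (26 + 1 - 1*1²)*(-158) = 38 + (26 + 1 - 1*1)*(-158) = 38 + (26 + 1 - 1)*(-158) = 38 + 26*(-158) = 38 - 4108 = -4070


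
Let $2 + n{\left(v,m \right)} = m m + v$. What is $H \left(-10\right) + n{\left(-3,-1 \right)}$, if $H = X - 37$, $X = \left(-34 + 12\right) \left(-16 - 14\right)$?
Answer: $-6234$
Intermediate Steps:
$X = 660$ ($X = \left(-22\right) \left(-30\right) = 660$)
$n{\left(v,m \right)} = -2 + v + m^{2}$ ($n{\left(v,m \right)} = -2 + \left(m m + v\right) = -2 + \left(m^{2} + v\right) = -2 + \left(v + m^{2}\right) = -2 + v + m^{2}$)
$H = 623$ ($H = 660 - 37 = 623$)
$H \left(-10\right) + n{\left(-3,-1 \right)} = 623 \left(-10\right) - \left(5 - 1\right) = -6230 - 4 = -6234$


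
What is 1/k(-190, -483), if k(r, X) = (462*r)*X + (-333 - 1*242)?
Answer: 1/42397165 ≈ 2.3586e-8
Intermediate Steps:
k(r, X) = -575 + 462*X*r (k(r, X) = 462*X*r + (-333 - 242) = 462*X*r - 575 = -575 + 462*X*r)
1/k(-190, -483) = 1/(-575 + 462*(-483)*(-190)) = 1/(-575 + 42397740) = 1/42397165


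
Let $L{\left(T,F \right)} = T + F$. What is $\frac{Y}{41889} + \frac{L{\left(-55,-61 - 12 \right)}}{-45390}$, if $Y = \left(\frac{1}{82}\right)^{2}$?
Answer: $\frac{2002929711}{710256758780} \approx 0.00282$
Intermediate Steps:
$L{\left(T,F \right)} = F + T$
$Y = \frac{1}{6724}$ ($Y = \left(\frac{1}{82}\right)^{2} = \frac{1}{6724} \approx 0.00014872$)
$\frac{Y}{41889} + \frac{L{\left(-55,-61 - 12 \right)}}{-45390} = \frac{1}{6724 \cdot 41889} + \frac{\left(-61 - 12\right) - 55}{-45390} = \frac{1}{6724} \cdot \frac{1}{41889} + \left(-73 - 55\right) \left(- \frac{1}{45390}\right) = \frac{1}{281661636} - - \frac{64}{22695} = \frac{1}{281661636} + \frac{64}{22695} = \frac{2002929711}{710256758780}$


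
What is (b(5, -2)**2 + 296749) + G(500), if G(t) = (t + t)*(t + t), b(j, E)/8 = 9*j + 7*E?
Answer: 1358253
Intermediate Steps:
b(j, E) = 56*E + 72*j (b(j, E) = 8*(9*j + 7*E) = 8*(7*E + 9*j) = 56*E + 72*j)
G(t) = 4*t**2 (G(t) = (2*t)*(2*t) = 4*t**2)
(b(5, -2)**2 + 296749) + G(500) = ((56*(-2) + 72*5)**2 + 296749) + 4*500**2 = ((-112 + 360)**2 + 296749) + 4*250000 = (248**2 + 296749) + 1000000 = (61504 + 296749) + 1000000 = 358253 + 1000000 = 1358253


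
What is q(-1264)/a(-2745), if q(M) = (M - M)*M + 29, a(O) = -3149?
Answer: -29/3149 ≈ -0.0092093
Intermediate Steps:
q(M) = 29 (q(M) = 0*M + 29 = 0 + 29 = 29)
q(-1264)/a(-2745) = 29/(-3149) = 29*(-1/3149) = -29/3149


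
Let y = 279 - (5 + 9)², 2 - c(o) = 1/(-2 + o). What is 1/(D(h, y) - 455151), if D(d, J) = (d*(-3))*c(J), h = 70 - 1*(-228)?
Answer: -27/12337055 ≈ -2.1885e-6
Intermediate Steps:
c(o) = 2 - 1/(-2 + o)
h = 298 (h = 70 + 228 = 298)
y = 83 (y = 279 - 1*14² = 279 - 1*196 = 279 - 196 = 83)
D(d, J) = -3*d*(-5 + 2*J)/(-2 + J) (D(d, J) = (d*(-3))*((-5 + 2*J)/(-2 + J)) = (-3*d)*((-5 + 2*J)/(-2 + J)) = -3*d*(-5 + 2*J)/(-2 + J))
1/(D(h, y) - 455151) = 1/(3*298*(5 - 2*83)/(-2 + 83) - 455151) = 1/(3*298*(5 - 166)/81 - 455151) = 1/(3*298*(1/81)*(-161) - 455151) = 1/(-47978/27 - 455151) = 1/(-12337055/27) = -27/12337055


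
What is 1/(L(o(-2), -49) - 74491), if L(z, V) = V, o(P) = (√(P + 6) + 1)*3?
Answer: -1/74540 ≈ -1.3416e-5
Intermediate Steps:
o(P) = 3 + 3*√(6 + P) (o(P) = (√(6 + P) + 1)*3 = (1 + √(6 + P))*3 = 3 + 3*√(6 + P))
1/(L(o(-2), -49) - 74491) = 1/(-49 - 74491) = 1/(-74540) = -1/74540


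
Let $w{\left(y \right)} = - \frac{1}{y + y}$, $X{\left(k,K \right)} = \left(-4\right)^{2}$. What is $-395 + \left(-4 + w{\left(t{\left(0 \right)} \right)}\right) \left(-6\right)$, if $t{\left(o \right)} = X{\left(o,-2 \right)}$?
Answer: $- \frac{5933}{16} \approx -370.81$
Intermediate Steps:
$X{\left(k,K \right)} = 16$
$t{\left(o \right)} = 16$
$w{\left(y \right)} = - \frac{1}{2 y}$
$-395 + \left(-4 + w{\left(t{\left(0 \right)} \right)}\right) \left(-6\right) = -395 + \left(-4 - \frac{1}{2 \cdot 16}\right) \left(-6\right) = -395 + \left(-4 - \frac{1}{32}\right) \left(-6\right) = -395 - - \frac{387}{16} = -395 + \frac{387}{16} = - \frac{5933}{16}$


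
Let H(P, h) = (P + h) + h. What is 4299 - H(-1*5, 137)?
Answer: 4030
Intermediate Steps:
H(P, h) = P + 2*h
4299 - H(-1*5, 137) = 4299 - (-1*5 + 2*137) = 4299 - (-5 + 274) = 4299 - 1*269 = 4299 - 269 = 4030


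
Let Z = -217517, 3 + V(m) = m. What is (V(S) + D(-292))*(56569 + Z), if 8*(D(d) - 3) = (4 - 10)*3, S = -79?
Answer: 13077025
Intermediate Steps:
V(m) = -3 + m
D(d) = ¾ (D(d) = 3 + ((4 - 10)*3)/8 = 3 + (-6*3)/8 = 3 + (⅛)*(-18) = 3 - 9/4 = ¾)
(V(S) + D(-292))*(56569 + Z) = ((-3 - 79) + ¾)*(56569 - 217517) = (-82 + ¾)*(-160948) = -325/4*(-160948) = 13077025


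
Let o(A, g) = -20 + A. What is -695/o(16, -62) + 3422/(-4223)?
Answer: 2921297/16892 ≈ 172.94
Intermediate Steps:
-695/o(16, -62) + 3422/(-4223) = -695/(-20 + 16) + 3422/(-4223) = -695/(-4) + 3422*(-1/4223) = -695*(-1/4) - 3422/4223 = 695/4 - 3422/4223 = 2921297/16892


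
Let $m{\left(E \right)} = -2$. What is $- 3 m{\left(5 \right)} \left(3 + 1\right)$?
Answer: $24$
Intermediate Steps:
$- 3 m{\left(5 \right)} \left(3 + 1\right) = \left(-3\right) \left(-2\right) \left(3 + 1\right) = 6 \cdot 4 = 24$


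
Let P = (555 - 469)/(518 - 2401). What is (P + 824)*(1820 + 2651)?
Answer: 6936783326/1883 ≈ 3.6839e+6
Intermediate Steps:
P = -86/1883 (P = 86/(-1883) = 86*(-1/1883) = -86/1883 ≈ -0.045672)
(P + 824)*(1820 + 2651) = (-86/1883 + 824)*(1820 + 2651) = (1551506/1883)*4471 = 6936783326/1883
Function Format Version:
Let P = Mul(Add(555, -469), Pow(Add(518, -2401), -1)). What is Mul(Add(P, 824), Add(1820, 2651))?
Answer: Rational(6936783326, 1883) ≈ 3.6839e+6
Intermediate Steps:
P = Rational(-86, 1883) (P = Mul(86, Pow(-1883, -1)) = Mul(86, Rational(-1, 1883)) = Rational(-86, 1883) ≈ -0.045672)
Mul(Add(P, 824), Add(1820, 2651)) = Mul(Add(Rational(-86, 1883), 824), Add(1820, 2651)) = Mul(Rational(1551506, 1883), 4471) = Rational(6936783326, 1883)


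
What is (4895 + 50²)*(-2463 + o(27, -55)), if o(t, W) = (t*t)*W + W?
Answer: -315123135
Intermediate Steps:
o(t, W) = W + W*t² (o(t, W) = t²*W + W = W*t² + W = W + W*t²)
(4895 + 50²)*(-2463 + o(27, -55)) = (4895 + 50²)*(-2463 - 55*(1 + 27²)) = (4895 + 2500)*(-2463 - 55*(1 + 729)) = 7395*(-2463 - 55*730) = 7395*(-2463 - 40150) = 7395*(-42613) = -315123135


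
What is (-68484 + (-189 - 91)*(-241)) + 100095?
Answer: 99091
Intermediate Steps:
(-68484 + (-189 - 91)*(-241)) + 100095 = (-68484 - 280*(-241)) + 100095 = (-68484 + 67480) + 100095 = -1004 + 100095 = 99091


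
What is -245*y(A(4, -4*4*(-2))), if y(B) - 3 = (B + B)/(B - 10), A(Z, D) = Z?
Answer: -1225/3 ≈ -408.33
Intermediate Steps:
y(B) = 3 + 2*B/(-10 + B) (y(B) = 3 + (B + B)/(B - 10) = 3 + (2*B)/(-10 + B) = 3 + 2*B/(-10 + B))
-245*y(A(4, -4*4*(-2))) = -1225*(-6 + 4)/(-10 + 4) = -1225*(-2)/(-6) = -1225*(-1)*(-2)/6 = -245*5/3 = -1225/3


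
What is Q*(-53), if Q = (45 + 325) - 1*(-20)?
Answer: -20670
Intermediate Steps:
Q = 390 (Q = 370 + 20 = 390)
Q*(-53) = 390*(-53) = -20670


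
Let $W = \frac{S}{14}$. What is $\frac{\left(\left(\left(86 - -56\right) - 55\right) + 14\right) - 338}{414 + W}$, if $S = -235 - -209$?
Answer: $- \frac{1659}{2885} \approx -0.57504$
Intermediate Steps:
$S = -26$ ($S = -235 + 209 = -26$)
$W = - \frac{13}{7}$ ($W = - \frac{26}{14} = \left(-26\right) \frac{1}{14} = - \frac{13}{7} \approx -1.8571$)
$\frac{\left(\left(\left(86 - -56\right) - 55\right) + 14\right) - 338}{414 + W} = \frac{\left(\left(\left(86 - -56\right) - 55\right) + 14\right) - 338}{414 - \frac{13}{7}} = \frac{\left(\left(\left(86 + 56\right) - 55\right) + 14\right) - 338}{\frac{2885}{7}} = \left(\left(\left(142 - 55\right) + 14\right) - 338\right) \frac{7}{2885} = \left(\left(87 + 14\right) - 338\right) \frac{7}{2885} = \left(101 - 338\right) \frac{7}{2885} = \left(-237\right) \frac{7}{2885} = - \frac{1659}{2885}$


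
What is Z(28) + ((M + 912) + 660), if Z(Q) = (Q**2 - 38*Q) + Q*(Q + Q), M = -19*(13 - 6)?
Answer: 2727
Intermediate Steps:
M = -133 (M = -19*7 = -133)
Z(Q) = -38*Q + 3*Q**2 (Z(Q) = (Q**2 - 38*Q) + Q*(2*Q) = (Q**2 - 38*Q) + 2*Q**2 = -38*Q + 3*Q**2)
Z(28) + ((M + 912) + 660) = 28*(-38 + 3*28) + ((-133 + 912) + 660) = 28*(-38 + 84) + (779 + 660) = 28*46 + 1439 = 1288 + 1439 = 2727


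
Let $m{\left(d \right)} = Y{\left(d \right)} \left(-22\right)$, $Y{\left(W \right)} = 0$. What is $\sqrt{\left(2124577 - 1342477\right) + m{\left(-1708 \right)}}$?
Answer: $30 \sqrt{869} \approx 884.36$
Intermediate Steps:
$m{\left(d \right)} = 0$ ($m{\left(d \right)} = 0 \left(-22\right) = 0$)
$\sqrt{\left(2124577 - 1342477\right) + m{\left(-1708 \right)}} = \sqrt{\left(2124577 - 1342477\right) + 0} = \sqrt{782100 + 0} = \sqrt{782100} = 30 \sqrt{869}$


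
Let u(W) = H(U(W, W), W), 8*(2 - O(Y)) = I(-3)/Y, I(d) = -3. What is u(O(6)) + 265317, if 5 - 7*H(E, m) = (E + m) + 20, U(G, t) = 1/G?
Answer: 980602367/3696 ≈ 2.6531e+5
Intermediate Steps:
H(E, m) = -15/7 - E/7 - m/7 (H(E, m) = 5/7 - ((E + m) + 20)/7 = 5/7 - (20 + E + m)/7 = 5/7 + (-20/7 - E/7 - m/7) = -15/7 - E/7 - m/7)
O(Y) = 2 + 3/(8*Y) (O(Y) = 2 - (-3)/(8*Y) = 2 + 3/(8*Y))
u(W) = -15/7 - W/7 - 1/(7*W) (u(W) = -15/7 - 1/(7*W) - W/7 = -15/7 - W/7 - 1/(7*W))
u(O(6)) + 265317 = (-1 + (2 + (3/8)/6)*(-15 - (2 + (3/8)/6)))/(7*(2 + (3/8)/6)) + 265317 = (-1 + (2 + (3/8)*(⅙))*(-15 - (2 + (3/8)*(⅙))))/(7*(2 + (3/8)*(⅙))) + 265317 = (-1 + (2 + 1/16)*(-15 - (2 + 1/16)))/(7*(2 + 1/16)) + 265317 = (-1 + 33*(-15 - 1*33/16)/16)/(7*(33/16)) + 265317 = (⅐)*(16/33)*(-1 + 33*(-15 - 33/16)/16) + 265317 = (⅐)*(16/33)*(-1 + (33/16)*(-273/16)) + 265317 = (⅐)*(16/33)*(-1 - 9009/256) + 265317 = (⅐)*(16/33)*(-9265/256) + 265317 = -9265/3696 + 265317 = 980602367/3696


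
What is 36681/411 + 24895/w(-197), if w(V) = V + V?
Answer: 1406823/53978 ≈ 26.063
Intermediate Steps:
w(V) = 2*V
36681/411 + 24895/w(-197) = 36681/411 + 24895/((2*(-197))) = 36681*(1/411) + 24895/(-394) = 12227/137 + 24895*(-1/394) = 12227/137 - 24895/394 = 1406823/53978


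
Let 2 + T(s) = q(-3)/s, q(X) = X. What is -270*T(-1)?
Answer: -270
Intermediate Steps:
T(s) = -2 - 3/s
-270*T(-1) = -270*(-2 - 3/(-1)) = -270*(-2 - 3*(-1)) = -270*(-2 + 3) = -270*1 = -270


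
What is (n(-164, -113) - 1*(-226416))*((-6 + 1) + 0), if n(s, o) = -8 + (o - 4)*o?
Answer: -1198145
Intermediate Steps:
n(s, o) = -8 + o*(-4 + o) (n(s, o) = -8 + (-4 + o)*o = -8 + o*(-4 + o))
(n(-164, -113) - 1*(-226416))*((-6 + 1) + 0) = ((-8 + (-113)² - 4*(-113)) - 1*(-226416))*((-6 + 1) + 0) = ((-8 + 12769 + 452) + 226416)*(-5 + 0) = (13213 + 226416)*(-5) = 239629*(-5) = -1198145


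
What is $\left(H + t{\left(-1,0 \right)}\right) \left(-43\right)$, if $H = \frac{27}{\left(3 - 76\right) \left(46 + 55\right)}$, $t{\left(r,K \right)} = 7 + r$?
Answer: $- \frac{1901073}{7373} \approx -257.84$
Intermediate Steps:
$H = - \frac{27}{7373}$ ($H = \frac{27}{\left(-73\right) 101} = \frac{27}{-7373} = 27 \left(- \frac{1}{7373}\right) = - \frac{27}{7373} \approx -0.003662$)
$\left(H + t{\left(-1,0 \right)}\right) \left(-43\right) = \left(- \frac{27}{7373} + \left(7 - 1\right)\right) \left(-43\right) = \left(- \frac{27}{7373} + 6\right) \left(-43\right) = \frac{44211}{7373} \left(-43\right) = - \frac{1901073}{7373}$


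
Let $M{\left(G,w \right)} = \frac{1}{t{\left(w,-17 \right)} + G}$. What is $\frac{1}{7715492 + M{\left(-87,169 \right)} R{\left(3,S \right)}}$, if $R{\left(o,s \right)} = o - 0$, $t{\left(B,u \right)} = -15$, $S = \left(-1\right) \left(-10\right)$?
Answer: $\frac{34}{262326727} \approx 1.2961 \cdot 10^{-7}$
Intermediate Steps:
$S = 10$
$R{\left(o,s \right)} = o$ ($R{\left(o,s \right)} = o + 0 = o$)
$M{\left(G,w \right)} = \frac{1}{-15 + G}$
$\frac{1}{7715492 + M{\left(-87,169 \right)} R{\left(3,S \right)}} = \frac{1}{7715492 + \frac{1}{-15 - 87} \cdot 3} = \frac{1}{7715492 + \frac{1}{-102} \cdot 3} = \frac{1}{7715492 - \frac{1}{34}} = \frac{1}{\frac{262326727}{34}} = \frac{34}{262326727}$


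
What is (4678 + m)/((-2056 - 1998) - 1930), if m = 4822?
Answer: -2375/1496 ≈ -1.5876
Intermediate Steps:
(4678 + m)/((-2056 - 1998) - 1930) = (4678 + 4822)/((-2056 - 1998) - 1930) = 9500/(-4054 - 1930) = 9500/(-5984) = 9500*(-1/5984) = -2375/1496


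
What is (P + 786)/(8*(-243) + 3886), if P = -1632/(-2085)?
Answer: 273407/674845 ≈ 0.40514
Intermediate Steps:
P = 544/695 (P = -1632*(-1/2085) = 544/695 ≈ 0.78273)
(P + 786)/(8*(-243) + 3886) = (544/695 + 786)/(8*(-243) + 3886) = 546814/(695*(-1944 + 3886)) = (546814/695)/1942 = (546814/695)*(1/1942) = 273407/674845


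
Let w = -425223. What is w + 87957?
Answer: -337266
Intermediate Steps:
w + 87957 = -425223 + 87957 = -337266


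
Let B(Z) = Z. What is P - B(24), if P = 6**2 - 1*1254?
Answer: -1242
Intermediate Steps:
P = -1218 (P = 36 - 1254 = -1218)
P - B(24) = -1218 - 1*24 = -1218 - 24 = -1242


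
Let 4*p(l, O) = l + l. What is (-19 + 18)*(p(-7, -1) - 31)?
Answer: 69/2 ≈ 34.500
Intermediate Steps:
p(l, O) = l/2 (p(l, O) = (l + l)/4 = (2*l)/4 = l/2)
(-19 + 18)*(p(-7, -1) - 31) = (-19 + 18)*((½)*(-7) - 31) = -(-7/2 - 31) = -1*(-69/2) = 69/2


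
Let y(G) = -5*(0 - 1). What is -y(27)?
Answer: -5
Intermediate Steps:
y(G) = 5 (y(G) = -5*(-1) = 5)
-y(27) = -1*5 = -5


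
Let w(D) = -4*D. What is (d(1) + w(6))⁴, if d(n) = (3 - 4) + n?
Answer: 331776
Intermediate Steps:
d(n) = -1 + n
(d(1) + w(6))⁴ = ((-1 + 1) - 4*6)⁴ = (0 - 24)⁴ = (-24)⁴ = 331776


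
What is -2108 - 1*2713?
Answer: -4821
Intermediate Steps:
-2108 - 1*2713 = -2108 - 2713 = -4821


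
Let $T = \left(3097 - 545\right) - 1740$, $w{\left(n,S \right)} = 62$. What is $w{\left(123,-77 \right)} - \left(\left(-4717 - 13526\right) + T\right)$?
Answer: $17493$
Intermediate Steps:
$T = 812$ ($T = 2552 - 1740 = 812$)
$w{\left(123,-77 \right)} - \left(\left(-4717 - 13526\right) + T\right) = 62 - \left(\left(-4717 - 13526\right) + 812\right) = 62 - \left(-18243 + 812\right) = 62 - -17431 = 62 + 17431 = 17493$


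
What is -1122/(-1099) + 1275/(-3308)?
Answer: 2310351/3635492 ≈ 0.63550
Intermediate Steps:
-1122/(-1099) + 1275/(-3308) = -1122*(-1/1099) + 1275*(-1/3308) = 1122/1099 - 1275/3308 = 2310351/3635492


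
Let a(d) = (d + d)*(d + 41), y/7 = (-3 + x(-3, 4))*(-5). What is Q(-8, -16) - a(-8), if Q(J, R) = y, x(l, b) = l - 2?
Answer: 808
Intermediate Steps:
x(l, b) = -2 + l
y = 280 (y = 7*((-3 + (-2 - 3))*(-5)) = 7*((-3 - 5)*(-5)) = 7*(-8*(-5)) = 7*40 = 280)
Q(J, R) = 280
a(d) = 2*d*(41 + d) (a(d) = (2*d)*(41 + d) = 2*d*(41 + d))
Q(-8, -16) - a(-8) = 280 - 2*(-8)*(41 - 8) = 280 - 2*(-8)*33 = 280 - 1*(-528) = 280 + 528 = 808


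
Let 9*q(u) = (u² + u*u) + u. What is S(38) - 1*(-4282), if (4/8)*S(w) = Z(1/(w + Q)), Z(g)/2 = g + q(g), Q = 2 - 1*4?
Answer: 6243337/1458 ≈ 4282.1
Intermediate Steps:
Q = -2 (Q = 2 - 4 = -2)
q(u) = u/9 + 2*u²/9 (q(u) = ((u² + u*u) + u)/9 = ((u² + u²) + u)/9 = (2*u² + u)/9 = (u + 2*u²)/9 = u/9 + 2*u²/9)
Z(g) = 2*g + 2*g*(1 + 2*g)/9 (Z(g) = 2*(g + g*(1 + 2*g)/9) = 2*g + 2*g*(1 + 2*g)/9)
S(w) = 8*(5 + 1/(-2 + w))/(9*(-2 + w)) (S(w) = 2*(4*(5 + 1/(w - 2))/(9*(w - 2))) = 2*(4*(5 + 1/(-2 + w))/(9*(-2 + w))) = 8*(5 + 1/(-2 + w))/(9*(-2 + w)))
S(38) - 1*(-4282) = 8*(-9 + 5*38)/(9*(4 + 38² - 4*38)) - 1*(-4282) = 8*(-9 + 190)/(9*(4 + 1444 - 152)) + 4282 = (8/9)*181/1296 + 4282 = (8/9)*(1/1296)*181 + 4282 = 181/1458 + 4282 = 6243337/1458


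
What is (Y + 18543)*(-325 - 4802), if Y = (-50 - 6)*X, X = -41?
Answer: -106841553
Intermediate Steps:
Y = 2296 (Y = (-50 - 6)*(-41) = -56*(-41) = 2296)
(Y + 18543)*(-325 - 4802) = (2296 + 18543)*(-325 - 4802) = 20839*(-5127) = -106841553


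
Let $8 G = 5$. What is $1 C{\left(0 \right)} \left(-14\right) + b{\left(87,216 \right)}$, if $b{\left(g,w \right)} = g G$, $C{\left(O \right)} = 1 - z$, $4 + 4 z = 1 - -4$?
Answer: $\frac{351}{8} \approx 43.875$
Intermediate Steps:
$G = \frac{5}{8}$ ($G = \frac{1}{8} \cdot 5 = \frac{5}{8} \approx 0.625$)
$z = \frac{1}{4}$ ($z = -1 + \frac{1 - -4}{4} = -1 + \frac{1 + 4}{4} = -1 + \frac{1}{4} \cdot 5 = -1 + \frac{5}{4} = \frac{1}{4} \approx 0.25$)
$C{\left(O \right)} = \frac{3}{4}$ ($C{\left(O \right)} = 1 - \frac{1}{4} = \frac{3}{4}$)
$b{\left(g,w \right)} = \frac{5 g}{8}$ ($b{\left(g,w \right)} = g \frac{5}{8} = \frac{5 g}{8}$)
$1 C{\left(0 \right)} \left(-14\right) + b{\left(87,216 \right)} = 1 \cdot \frac{3}{4} \left(-14\right) + \frac{5}{8} \cdot 87 = \frac{3}{4} \left(-14\right) + \frac{435}{8} = - \frac{21}{2} + \frac{435}{8} = \frac{351}{8}$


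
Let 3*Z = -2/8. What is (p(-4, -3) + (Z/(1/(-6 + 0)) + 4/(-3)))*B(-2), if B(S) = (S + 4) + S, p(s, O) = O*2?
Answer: 0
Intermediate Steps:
p(s, O) = 2*O
B(S) = 4 + 2*S (B(S) = (4 + S) + S = 4 + 2*S)
Z = -1/12 (Z = (-2/8)/3 = (-2*⅛)/3 = (⅓)*(-¼) = -1/12 ≈ -0.083333)
(p(-4, -3) + (Z/(1/(-6 + 0)) + 4/(-3)))*B(-2) = (2*(-3) + (-1/(12*(1/(-6 + 0))) + 4/(-3)))*(4 + 2*(-2)) = (-6 + (-1/(12*(1/(-6))) + 4*(-⅓)))*(4 - 4) = (-6 + (-1/(12*(-⅙)) - 4/3))*0 = (-6 + (-1/12*(-6) - 4/3))*0 = (-6 + (½ - 4/3))*0 = (-6 - ⅚)*0 = -41/6*0 = 0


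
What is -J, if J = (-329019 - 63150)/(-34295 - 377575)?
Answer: -130723/137290 ≈ -0.95217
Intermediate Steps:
J = 130723/137290 (J = -392169/(-411870) = -392169*(-1/411870) = 130723/137290 ≈ 0.95217)
-J = -1*130723/137290 = -130723/137290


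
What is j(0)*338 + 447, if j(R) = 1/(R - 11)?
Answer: 4579/11 ≈ 416.27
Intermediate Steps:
j(R) = 1/(-11 + R)
j(0)*338 + 447 = 338/(-11 + 0) + 447 = 338/(-11) + 447 = -1/11*338 + 447 = -338/11 + 447 = 4579/11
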